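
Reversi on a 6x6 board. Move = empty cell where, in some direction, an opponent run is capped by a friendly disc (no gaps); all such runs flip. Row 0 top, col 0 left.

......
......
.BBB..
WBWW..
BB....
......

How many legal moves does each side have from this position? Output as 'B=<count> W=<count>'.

Answer: B=5 W=7

Derivation:
-- B to move --
(2,0): flips 1 -> legal
(2,4): no bracket -> illegal
(3,4): flips 2 -> legal
(4,2): flips 1 -> legal
(4,3): flips 2 -> legal
(4,4): flips 1 -> legal
B mobility = 5
-- W to move --
(1,0): flips 1 -> legal
(1,1): flips 1 -> legal
(1,2): flips 2 -> legal
(1,3): flips 1 -> legal
(1,4): flips 1 -> legal
(2,0): no bracket -> illegal
(2,4): no bracket -> illegal
(3,4): no bracket -> illegal
(4,2): no bracket -> illegal
(5,0): flips 2 -> legal
(5,1): no bracket -> illegal
(5,2): flips 1 -> legal
W mobility = 7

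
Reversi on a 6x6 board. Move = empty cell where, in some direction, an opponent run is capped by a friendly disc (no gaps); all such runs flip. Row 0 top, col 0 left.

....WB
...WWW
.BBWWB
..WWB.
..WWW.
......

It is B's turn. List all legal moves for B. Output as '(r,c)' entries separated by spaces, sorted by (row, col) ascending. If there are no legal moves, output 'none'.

Answer: (0,3) (1,2) (3,1) (4,1) (5,2) (5,4) (5,5)

Derivation:
(0,2): no bracket -> illegal
(0,3): flips 2 -> legal
(1,2): flips 1 -> legal
(3,1): flips 2 -> legal
(3,5): no bracket -> illegal
(4,1): flips 3 -> legal
(4,5): no bracket -> illegal
(5,1): no bracket -> illegal
(5,2): flips 3 -> legal
(5,3): no bracket -> illegal
(5,4): flips 3 -> legal
(5,5): flips 2 -> legal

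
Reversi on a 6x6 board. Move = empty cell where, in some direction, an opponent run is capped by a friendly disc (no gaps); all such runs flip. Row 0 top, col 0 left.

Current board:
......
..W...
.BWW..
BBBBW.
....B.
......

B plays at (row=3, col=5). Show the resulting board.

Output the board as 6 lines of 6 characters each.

Answer: ......
..W...
.BWW..
BBBBBB
....B.
......

Derivation:
Place B at (3,5); scan 8 dirs for brackets.
Dir NW: first cell '.' (not opp) -> no flip
Dir N: first cell '.' (not opp) -> no flip
Dir NE: edge -> no flip
Dir W: opp run (3,4) capped by B -> flip
Dir E: edge -> no flip
Dir SW: first cell 'B' (not opp) -> no flip
Dir S: first cell '.' (not opp) -> no flip
Dir SE: edge -> no flip
All flips: (3,4)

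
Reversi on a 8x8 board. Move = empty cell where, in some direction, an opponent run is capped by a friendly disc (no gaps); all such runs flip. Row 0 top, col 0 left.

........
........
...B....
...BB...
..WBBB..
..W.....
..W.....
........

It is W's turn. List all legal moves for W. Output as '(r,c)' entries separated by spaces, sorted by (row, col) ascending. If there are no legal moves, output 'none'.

Answer: (2,4) (2,5) (4,6)

Derivation:
(1,2): no bracket -> illegal
(1,3): no bracket -> illegal
(1,4): no bracket -> illegal
(2,2): no bracket -> illegal
(2,4): flips 1 -> legal
(2,5): flips 2 -> legal
(3,2): no bracket -> illegal
(3,5): no bracket -> illegal
(3,6): no bracket -> illegal
(4,6): flips 3 -> legal
(5,3): no bracket -> illegal
(5,4): no bracket -> illegal
(5,5): no bracket -> illegal
(5,6): no bracket -> illegal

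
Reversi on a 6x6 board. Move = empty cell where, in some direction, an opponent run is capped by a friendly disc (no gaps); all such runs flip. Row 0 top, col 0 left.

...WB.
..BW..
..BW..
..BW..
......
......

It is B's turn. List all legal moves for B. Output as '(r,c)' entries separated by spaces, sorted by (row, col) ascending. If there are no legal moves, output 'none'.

(0,2): flips 1 -> legal
(1,4): flips 2 -> legal
(2,4): flips 1 -> legal
(3,4): flips 2 -> legal
(4,2): no bracket -> illegal
(4,3): no bracket -> illegal
(4,4): flips 1 -> legal

Answer: (0,2) (1,4) (2,4) (3,4) (4,4)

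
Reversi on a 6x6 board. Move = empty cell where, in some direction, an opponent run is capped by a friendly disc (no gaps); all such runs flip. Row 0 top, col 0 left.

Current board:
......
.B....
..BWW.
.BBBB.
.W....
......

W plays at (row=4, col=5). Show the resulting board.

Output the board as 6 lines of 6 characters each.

Answer: ......
.B....
..BWW.
.BBBW.
.W...W
......

Derivation:
Place W at (4,5); scan 8 dirs for brackets.
Dir NW: opp run (3,4) capped by W -> flip
Dir N: first cell '.' (not opp) -> no flip
Dir NE: edge -> no flip
Dir W: first cell '.' (not opp) -> no flip
Dir E: edge -> no flip
Dir SW: first cell '.' (not opp) -> no flip
Dir S: first cell '.' (not opp) -> no flip
Dir SE: edge -> no flip
All flips: (3,4)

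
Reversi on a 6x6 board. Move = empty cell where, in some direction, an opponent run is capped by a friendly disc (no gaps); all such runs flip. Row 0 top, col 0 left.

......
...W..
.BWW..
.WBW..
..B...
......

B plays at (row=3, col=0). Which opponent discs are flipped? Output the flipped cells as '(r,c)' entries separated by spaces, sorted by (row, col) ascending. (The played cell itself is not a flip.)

Dir NW: edge -> no flip
Dir N: first cell '.' (not opp) -> no flip
Dir NE: first cell 'B' (not opp) -> no flip
Dir W: edge -> no flip
Dir E: opp run (3,1) capped by B -> flip
Dir SW: edge -> no flip
Dir S: first cell '.' (not opp) -> no flip
Dir SE: first cell '.' (not opp) -> no flip

Answer: (3,1)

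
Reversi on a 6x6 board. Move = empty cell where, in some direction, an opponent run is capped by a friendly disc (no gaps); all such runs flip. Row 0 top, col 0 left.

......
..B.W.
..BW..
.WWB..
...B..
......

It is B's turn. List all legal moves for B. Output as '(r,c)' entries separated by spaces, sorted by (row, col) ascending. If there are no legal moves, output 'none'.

(0,3): no bracket -> illegal
(0,4): no bracket -> illegal
(0,5): no bracket -> illegal
(1,3): flips 1 -> legal
(1,5): no bracket -> illegal
(2,0): no bracket -> illegal
(2,1): flips 1 -> legal
(2,4): flips 1 -> legal
(2,5): no bracket -> illegal
(3,0): flips 2 -> legal
(3,4): flips 1 -> legal
(4,0): flips 1 -> legal
(4,1): no bracket -> illegal
(4,2): flips 1 -> legal

Answer: (1,3) (2,1) (2,4) (3,0) (3,4) (4,0) (4,2)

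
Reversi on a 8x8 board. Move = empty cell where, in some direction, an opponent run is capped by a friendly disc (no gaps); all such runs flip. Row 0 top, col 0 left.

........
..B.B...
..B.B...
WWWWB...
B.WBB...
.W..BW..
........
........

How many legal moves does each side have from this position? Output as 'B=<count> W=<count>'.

-- B to move --
(2,0): flips 1 -> legal
(2,1): flips 1 -> legal
(2,3): flips 1 -> legal
(4,1): flips 1 -> legal
(4,5): no bracket -> illegal
(4,6): no bracket -> illegal
(5,0): no bracket -> illegal
(5,2): flips 2 -> legal
(5,3): no bracket -> illegal
(5,6): flips 1 -> legal
(6,0): flips 3 -> legal
(6,1): no bracket -> illegal
(6,2): flips 1 -> legal
(6,4): no bracket -> illegal
(6,5): no bracket -> illegal
(6,6): flips 1 -> legal
B mobility = 9
-- W to move --
(0,1): no bracket -> illegal
(0,2): flips 2 -> legal
(0,3): no bracket -> illegal
(0,4): no bracket -> illegal
(0,5): no bracket -> illegal
(1,1): flips 1 -> legal
(1,3): flips 1 -> legal
(1,5): flips 1 -> legal
(2,1): no bracket -> illegal
(2,3): no bracket -> illegal
(2,5): no bracket -> illegal
(3,5): flips 1 -> legal
(4,1): no bracket -> illegal
(4,5): flips 2 -> legal
(5,0): flips 1 -> legal
(5,2): no bracket -> illegal
(5,3): flips 2 -> legal
(6,3): no bracket -> illegal
(6,4): no bracket -> illegal
(6,5): flips 2 -> legal
W mobility = 9

Answer: B=9 W=9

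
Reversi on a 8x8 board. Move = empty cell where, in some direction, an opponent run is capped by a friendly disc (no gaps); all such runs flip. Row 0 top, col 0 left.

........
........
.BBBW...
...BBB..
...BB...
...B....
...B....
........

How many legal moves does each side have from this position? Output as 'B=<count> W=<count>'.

-- B to move --
(1,3): flips 1 -> legal
(1,4): flips 1 -> legal
(1,5): flips 1 -> legal
(2,5): flips 1 -> legal
B mobility = 4
-- W to move --
(1,0): no bracket -> illegal
(1,1): no bracket -> illegal
(1,2): no bracket -> illegal
(1,3): no bracket -> illegal
(1,4): no bracket -> illegal
(2,0): flips 3 -> legal
(2,5): no bracket -> illegal
(2,6): no bracket -> illegal
(3,0): no bracket -> illegal
(3,1): no bracket -> illegal
(3,2): no bracket -> illegal
(3,6): no bracket -> illegal
(4,2): flips 1 -> legal
(4,5): no bracket -> illegal
(4,6): flips 1 -> legal
(5,2): no bracket -> illegal
(5,4): flips 2 -> legal
(5,5): no bracket -> illegal
(6,2): no bracket -> illegal
(6,4): no bracket -> illegal
(7,2): no bracket -> illegal
(7,3): no bracket -> illegal
(7,4): no bracket -> illegal
W mobility = 4

Answer: B=4 W=4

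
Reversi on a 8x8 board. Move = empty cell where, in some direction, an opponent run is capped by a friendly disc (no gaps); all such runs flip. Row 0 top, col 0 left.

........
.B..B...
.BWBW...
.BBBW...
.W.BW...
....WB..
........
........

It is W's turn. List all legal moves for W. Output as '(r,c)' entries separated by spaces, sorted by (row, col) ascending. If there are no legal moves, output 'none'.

Answer: (0,0) (0,1) (0,4) (0,5) (1,0) (1,2) (2,0) (3,0) (4,0) (4,2) (5,2) (5,6) (6,6)

Derivation:
(0,0): flips 1 -> legal
(0,1): flips 3 -> legal
(0,2): no bracket -> illegal
(0,3): no bracket -> illegal
(0,4): flips 1 -> legal
(0,5): flips 3 -> legal
(1,0): flips 3 -> legal
(1,2): flips 1 -> legal
(1,3): no bracket -> illegal
(1,5): no bracket -> illegal
(2,0): flips 1 -> legal
(2,5): no bracket -> illegal
(3,0): flips 3 -> legal
(4,0): flips 1 -> legal
(4,2): flips 3 -> legal
(4,5): no bracket -> illegal
(4,6): no bracket -> illegal
(5,2): flips 1 -> legal
(5,3): no bracket -> illegal
(5,6): flips 1 -> legal
(6,4): no bracket -> illegal
(6,5): no bracket -> illegal
(6,6): flips 1 -> legal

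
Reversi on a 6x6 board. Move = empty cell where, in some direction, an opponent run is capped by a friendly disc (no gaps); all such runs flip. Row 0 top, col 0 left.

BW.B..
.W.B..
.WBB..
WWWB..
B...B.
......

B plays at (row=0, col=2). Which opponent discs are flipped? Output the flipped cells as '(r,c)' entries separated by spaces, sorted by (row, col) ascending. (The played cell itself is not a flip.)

Answer: (0,1)

Derivation:
Dir NW: edge -> no flip
Dir N: edge -> no flip
Dir NE: edge -> no flip
Dir W: opp run (0,1) capped by B -> flip
Dir E: first cell 'B' (not opp) -> no flip
Dir SW: opp run (1,1), next='.' -> no flip
Dir S: first cell '.' (not opp) -> no flip
Dir SE: first cell 'B' (not opp) -> no flip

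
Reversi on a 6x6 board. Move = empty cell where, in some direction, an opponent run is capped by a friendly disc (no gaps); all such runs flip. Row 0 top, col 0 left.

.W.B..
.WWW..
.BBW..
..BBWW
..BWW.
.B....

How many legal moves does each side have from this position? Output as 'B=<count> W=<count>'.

Answer: B=9 W=6

Derivation:
-- B to move --
(0,0): flips 1 -> legal
(0,2): flips 1 -> legal
(0,4): flips 1 -> legal
(1,0): no bracket -> illegal
(1,4): flips 1 -> legal
(2,0): no bracket -> illegal
(2,4): flips 1 -> legal
(2,5): no bracket -> illegal
(4,5): flips 2 -> legal
(5,2): no bracket -> illegal
(5,3): flips 1 -> legal
(5,4): flips 1 -> legal
(5,5): flips 1 -> legal
B mobility = 9
-- W to move --
(0,2): no bracket -> illegal
(0,4): no bracket -> illegal
(1,0): flips 2 -> legal
(1,4): no bracket -> illegal
(2,0): flips 2 -> legal
(2,4): no bracket -> illegal
(3,0): flips 1 -> legal
(3,1): flips 4 -> legal
(4,0): no bracket -> illegal
(4,1): flips 2 -> legal
(5,0): no bracket -> illegal
(5,2): flips 3 -> legal
(5,3): no bracket -> illegal
W mobility = 6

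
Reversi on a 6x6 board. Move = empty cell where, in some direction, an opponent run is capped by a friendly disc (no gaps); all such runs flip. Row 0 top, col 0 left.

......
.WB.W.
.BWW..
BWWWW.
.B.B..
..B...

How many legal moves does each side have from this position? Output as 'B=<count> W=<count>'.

-- B to move --
(0,0): no bracket -> illegal
(0,1): flips 1 -> legal
(0,2): no bracket -> illegal
(0,3): no bracket -> illegal
(0,4): no bracket -> illegal
(0,5): flips 3 -> legal
(1,0): flips 1 -> legal
(1,3): flips 2 -> legal
(1,5): no bracket -> illegal
(2,0): no bracket -> illegal
(2,4): flips 2 -> legal
(2,5): flips 1 -> legal
(3,5): flips 4 -> legal
(4,0): no bracket -> illegal
(4,2): flips 2 -> legal
(4,4): no bracket -> illegal
(4,5): flips 2 -> legal
B mobility = 9
-- W to move --
(0,1): flips 1 -> legal
(0,2): flips 1 -> legal
(0,3): no bracket -> illegal
(1,0): flips 1 -> legal
(1,3): flips 1 -> legal
(2,0): flips 1 -> legal
(4,0): no bracket -> illegal
(4,2): no bracket -> illegal
(4,4): no bracket -> illegal
(5,0): flips 1 -> legal
(5,1): flips 1 -> legal
(5,3): flips 1 -> legal
(5,4): flips 1 -> legal
W mobility = 9

Answer: B=9 W=9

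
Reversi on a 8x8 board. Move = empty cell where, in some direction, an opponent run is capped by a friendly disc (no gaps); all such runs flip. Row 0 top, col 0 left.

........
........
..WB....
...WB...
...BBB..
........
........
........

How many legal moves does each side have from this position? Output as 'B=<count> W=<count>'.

Answer: B=3 W=5

Derivation:
-- B to move --
(1,1): flips 2 -> legal
(1,2): no bracket -> illegal
(1,3): no bracket -> illegal
(2,1): flips 1 -> legal
(2,4): no bracket -> illegal
(3,1): no bracket -> illegal
(3,2): flips 1 -> legal
(4,2): no bracket -> illegal
B mobility = 3
-- W to move --
(1,2): no bracket -> illegal
(1,3): flips 1 -> legal
(1,4): no bracket -> illegal
(2,4): flips 1 -> legal
(2,5): no bracket -> illegal
(3,2): no bracket -> illegal
(3,5): flips 1 -> legal
(3,6): no bracket -> illegal
(4,2): no bracket -> illegal
(4,6): no bracket -> illegal
(5,2): no bracket -> illegal
(5,3): flips 1 -> legal
(5,4): no bracket -> illegal
(5,5): flips 1 -> legal
(5,6): no bracket -> illegal
W mobility = 5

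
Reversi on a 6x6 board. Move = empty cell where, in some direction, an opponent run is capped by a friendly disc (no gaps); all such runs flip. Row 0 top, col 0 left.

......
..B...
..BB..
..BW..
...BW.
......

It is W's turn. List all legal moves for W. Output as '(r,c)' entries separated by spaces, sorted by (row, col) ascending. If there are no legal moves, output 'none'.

Answer: (1,1) (1,3) (3,1) (4,2) (5,3)

Derivation:
(0,1): no bracket -> illegal
(0,2): no bracket -> illegal
(0,3): no bracket -> illegal
(1,1): flips 1 -> legal
(1,3): flips 1 -> legal
(1,4): no bracket -> illegal
(2,1): no bracket -> illegal
(2,4): no bracket -> illegal
(3,1): flips 1 -> legal
(3,4): no bracket -> illegal
(4,1): no bracket -> illegal
(4,2): flips 1 -> legal
(5,2): no bracket -> illegal
(5,3): flips 1 -> legal
(5,4): no bracket -> illegal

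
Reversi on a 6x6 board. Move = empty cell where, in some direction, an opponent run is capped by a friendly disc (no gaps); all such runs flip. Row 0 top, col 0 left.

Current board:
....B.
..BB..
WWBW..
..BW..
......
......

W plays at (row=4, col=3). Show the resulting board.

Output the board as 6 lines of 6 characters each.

Answer: ....B.
..BB..
WWBW..
..WW..
...W..
......

Derivation:
Place W at (4,3); scan 8 dirs for brackets.
Dir NW: opp run (3,2) capped by W -> flip
Dir N: first cell 'W' (not opp) -> no flip
Dir NE: first cell '.' (not opp) -> no flip
Dir W: first cell '.' (not opp) -> no flip
Dir E: first cell '.' (not opp) -> no flip
Dir SW: first cell '.' (not opp) -> no flip
Dir S: first cell '.' (not opp) -> no flip
Dir SE: first cell '.' (not opp) -> no flip
All flips: (3,2)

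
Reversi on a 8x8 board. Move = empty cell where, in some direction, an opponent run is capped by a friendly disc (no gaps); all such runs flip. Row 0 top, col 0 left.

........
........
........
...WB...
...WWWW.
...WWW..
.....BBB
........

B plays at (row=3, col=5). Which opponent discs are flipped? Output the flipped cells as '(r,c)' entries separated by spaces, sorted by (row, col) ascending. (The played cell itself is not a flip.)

Dir NW: first cell '.' (not opp) -> no flip
Dir N: first cell '.' (not opp) -> no flip
Dir NE: first cell '.' (not opp) -> no flip
Dir W: first cell 'B' (not opp) -> no flip
Dir E: first cell '.' (not opp) -> no flip
Dir SW: opp run (4,4) (5,3), next='.' -> no flip
Dir S: opp run (4,5) (5,5) capped by B -> flip
Dir SE: opp run (4,6), next='.' -> no flip

Answer: (4,5) (5,5)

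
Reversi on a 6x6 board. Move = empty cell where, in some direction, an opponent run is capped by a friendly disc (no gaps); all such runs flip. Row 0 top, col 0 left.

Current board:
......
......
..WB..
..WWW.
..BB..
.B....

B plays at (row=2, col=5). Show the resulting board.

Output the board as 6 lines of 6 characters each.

Place B at (2,5); scan 8 dirs for brackets.
Dir NW: first cell '.' (not opp) -> no flip
Dir N: first cell '.' (not opp) -> no flip
Dir NE: edge -> no flip
Dir W: first cell '.' (not opp) -> no flip
Dir E: edge -> no flip
Dir SW: opp run (3,4) capped by B -> flip
Dir S: first cell '.' (not opp) -> no flip
Dir SE: edge -> no flip
All flips: (3,4)

Answer: ......
......
..WB.B
..WWB.
..BB..
.B....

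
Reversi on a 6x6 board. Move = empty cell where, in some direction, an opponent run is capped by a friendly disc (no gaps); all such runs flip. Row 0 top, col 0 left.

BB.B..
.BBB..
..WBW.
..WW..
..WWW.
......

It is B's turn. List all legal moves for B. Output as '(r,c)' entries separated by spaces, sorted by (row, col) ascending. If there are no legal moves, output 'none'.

Answer: (2,1) (2,5) (3,1) (3,5) (4,1) (5,2) (5,3) (5,5)

Derivation:
(1,4): no bracket -> illegal
(1,5): no bracket -> illegal
(2,1): flips 1 -> legal
(2,5): flips 1 -> legal
(3,1): flips 1 -> legal
(3,4): no bracket -> illegal
(3,5): flips 1 -> legal
(4,1): flips 1 -> legal
(4,5): no bracket -> illegal
(5,1): no bracket -> illegal
(5,2): flips 3 -> legal
(5,3): flips 2 -> legal
(5,4): no bracket -> illegal
(5,5): flips 3 -> legal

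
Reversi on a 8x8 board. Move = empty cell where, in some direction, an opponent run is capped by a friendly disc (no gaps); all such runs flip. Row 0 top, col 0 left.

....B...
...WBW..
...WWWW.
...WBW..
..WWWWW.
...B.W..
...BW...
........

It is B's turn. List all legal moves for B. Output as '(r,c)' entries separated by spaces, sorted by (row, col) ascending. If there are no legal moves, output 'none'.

(0,2): no bracket -> illegal
(0,3): flips 4 -> legal
(0,5): no bracket -> illegal
(0,6): no bracket -> illegal
(1,2): flips 2 -> legal
(1,6): flips 2 -> legal
(1,7): flips 3 -> legal
(2,2): flips 1 -> legal
(2,7): no bracket -> illegal
(3,1): flips 1 -> legal
(3,2): flips 2 -> legal
(3,6): flips 2 -> legal
(3,7): flips 2 -> legal
(4,1): no bracket -> illegal
(4,7): no bracket -> illegal
(5,1): no bracket -> illegal
(5,2): flips 1 -> legal
(5,4): flips 1 -> legal
(5,6): flips 1 -> legal
(5,7): no bracket -> illegal
(6,5): flips 1 -> legal
(6,6): no bracket -> illegal
(7,3): no bracket -> illegal
(7,4): no bracket -> illegal
(7,5): flips 1 -> legal

Answer: (0,3) (1,2) (1,6) (1,7) (2,2) (3,1) (3,2) (3,6) (3,7) (5,2) (5,4) (5,6) (6,5) (7,5)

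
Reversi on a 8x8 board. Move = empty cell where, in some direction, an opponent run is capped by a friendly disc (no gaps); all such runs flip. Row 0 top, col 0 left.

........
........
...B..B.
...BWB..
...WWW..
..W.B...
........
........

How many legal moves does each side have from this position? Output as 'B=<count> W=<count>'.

-- B to move --
(2,4): flips 2 -> legal
(2,5): no bracket -> illegal
(3,2): flips 1 -> legal
(3,6): flips 1 -> legal
(4,1): no bracket -> illegal
(4,2): no bracket -> illegal
(4,6): no bracket -> illegal
(5,1): no bracket -> illegal
(5,3): flips 2 -> legal
(5,5): flips 2 -> legal
(5,6): flips 2 -> legal
(6,1): no bracket -> illegal
(6,2): no bracket -> illegal
(6,3): no bracket -> illegal
B mobility = 6
-- W to move --
(1,2): flips 1 -> legal
(1,3): flips 2 -> legal
(1,4): no bracket -> illegal
(1,5): no bracket -> illegal
(1,6): no bracket -> illegal
(1,7): flips 2 -> legal
(2,2): flips 1 -> legal
(2,4): no bracket -> illegal
(2,5): flips 1 -> legal
(2,7): no bracket -> illegal
(3,2): flips 1 -> legal
(3,6): flips 1 -> legal
(3,7): no bracket -> illegal
(4,2): no bracket -> illegal
(4,6): no bracket -> illegal
(5,3): no bracket -> illegal
(5,5): no bracket -> illegal
(6,3): flips 1 -> legal
(6,4): flips 1 -> legal
(6,5): flips 1 -> legal
W mobility = 10

Answer: B=6 W=10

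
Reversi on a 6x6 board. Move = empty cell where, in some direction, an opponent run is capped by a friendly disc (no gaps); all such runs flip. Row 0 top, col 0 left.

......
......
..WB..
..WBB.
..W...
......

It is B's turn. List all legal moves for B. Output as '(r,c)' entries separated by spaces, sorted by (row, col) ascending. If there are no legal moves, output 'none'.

Answer: (1,1) (2,1) (3,1) (4,1) (5,1)

Derivation:
(1,1): flips 1 -> legal
(1,2): no bracket -> illegal
(1,3): no bracket -> illegal
(2,1): flips 1 -> legal
(3,1): flips 1 -> legal
(4,1): flips 1 -> legal
(4,3): no bracket -> illegal
(5,1): flips 1 -> legal
(5,2): no bracket -> illegal
(5,3): no bracket -> illegal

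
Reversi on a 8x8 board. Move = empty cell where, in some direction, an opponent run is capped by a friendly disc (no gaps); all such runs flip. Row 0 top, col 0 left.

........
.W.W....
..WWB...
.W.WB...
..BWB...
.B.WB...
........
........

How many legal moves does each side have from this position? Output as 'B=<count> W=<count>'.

-- B to move --
(0,0): flips 3 -> legal
(0,1): no bracket -> illegal
(0,2): flips 1 -> legal
(0,3): no bracket -> illegal
(0,4): no bracket -> illegal
(1,0): no bracket -> illegal
(1,2): flips 1 -> legal
(1,4): no bracket -> illegal
(2,0): flips 1 -> legal
(2,1): flips 2 -> legal
(3,0): no bracket -> illegal
(3,2): flips 2 -> legal
(4,0): no bracket -> illegal
(4,1): no bracket -> illegal
(5,2): flips 2 -> legal
(6,2): flips 1 -> legal
(6,3): no bracket -> illegal
(6,4): flips 1 -> legal
B mobility = 9
-- W to move --
(1,4): no bracket -> illegal
(1,5): flips 1 -> legal
(2,5): flips 2 -> legal
(3,2): no bracket -> illegal
(3,5): flips 3 -> legal
(4,0): no bracket -> illegal
(4,1): flips 1 -> legal
(4,5): flips 2 -> legal
(5,0): no bracket -> illegal
(5,2): no bracket -> illegal
(5,5): flips 2 -> legal
(6,0): flips 2 -> legal
(6,1): no bracket -> illegal
(6,2): no bracket -> illegal
(6,3): no bracket -> illegal
(6,4): no bracket -> illegal
(6,5): flips 1 -> legal
W mobility = 8

Answer: B=9 W=8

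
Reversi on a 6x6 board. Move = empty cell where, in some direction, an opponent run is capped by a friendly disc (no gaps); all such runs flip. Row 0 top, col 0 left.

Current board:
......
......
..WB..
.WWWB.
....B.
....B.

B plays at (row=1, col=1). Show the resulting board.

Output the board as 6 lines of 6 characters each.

Answer: ......
.B....
..BB..
.WWBB.
....B.
....B.

Derivation:
Place B at (1,1); scan 8 dirs for brackets.
Dir NW: first cell '.' (not opp) -> no flip
Dir N: first cell '.' (not opp) -> no flip
Dir NE: first cell '.' (not opp) -> no flip
Dir W: first cell '.' (not opp) -> no flip
Dir E: first cell '.' (not opp) -> no flip
Dir SW: first cell '.' (not opp) -> no flip
Dir S: first cell '.' (not opp) -> no flip
Dir SE: opp run (2,2) (3,3) capped by B -> flip
All flips: (2,2) (3,3)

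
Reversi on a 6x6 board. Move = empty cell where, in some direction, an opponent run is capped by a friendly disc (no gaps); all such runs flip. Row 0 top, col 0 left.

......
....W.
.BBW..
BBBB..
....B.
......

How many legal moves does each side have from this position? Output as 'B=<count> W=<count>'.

Answer: B=3 W=3

Derivation:
-- B to move --
(0,3): no bracket -> illegal
(0,4): no bracket -> illegal
(0,5): flips 2 -> legal
(1,2): no bracket -> illegal
(1,3): flips 1 -> legal
(1,5): no bracket -> illegal
(2,4): flips 1 -> legal
(2,5): no bracket -> illegal
(3,4): no bracket -> illegal
B mobility = 3
-- W to move --
(1,0): no bracket -> illegal
(1,1): no bracket -> illegal
(1,2): no bracket -> illegal
(1,3): no bracket -> illegal
(2,0): flips 2 -> legal
(2,4): no bracket -> illegal
(3,4): no bracket -> illegal
(3,5): no bracket -> illegal
(4,0): no bracket -> illegal
(4,1): flips 1 -> legal
(4,2): no bracket -> illegal
(4,3): flips 1 -> legal
(4,5): no bracket -> illegal
(5,3): no bracket -> illegal
(5,4): no bracket -> illegal
(5,5): no bracket -> illegal
W mobility = 3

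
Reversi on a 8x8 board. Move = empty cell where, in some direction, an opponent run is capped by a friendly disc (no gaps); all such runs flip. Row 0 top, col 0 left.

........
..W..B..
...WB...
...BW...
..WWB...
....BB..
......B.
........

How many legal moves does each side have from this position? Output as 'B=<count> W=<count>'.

-- B to move --
(0,1): no bracket -> illegal
(0,2): no bracket -> illegal
(0,3): no bracket -> illegal
(1,1): no bracket -> illegal
(1,3): flips 1 -> legal
(1,4): no bracket -> illegal
(2,1): no bracket -> illegal
(2,2): flips 1 -> legal
(2,5): no bracket -> illegal
(3,1): no bracket -> illegal
(3,2): flips 1 -> legal
(3,5): flips 1 -> legal
(4,1): flips 2 -> legal
(4,5): no bracket -> illegal
(5,1): flips 1 -> legal
(5,2): no bracket -> illegal
(5,3): flips 1 -> legal
B mobility = 7
-- W to move --
(0,4): no bracket -> illegal
(0,5): no bracket -> illegal
(0,6): flips 3 -> legal
(1,3): no bracket -> illegal
(1,4): flips 1 -> legal
(1,6): no bracket -> illegal
(2,2): no bracket -> illegal
(2,5): flips 1 -> legal
(2,6): no bracket -> illegal
(3,2): flips 1 -> legal
(3,5): no bracket -> illegal
(4,5): flips 1 -> legal
(4,6): no bracket -> illegal
(5,3): no bracket -> illegal
(5,6): no bracket -> illegal
(5,7): no bracket -> illegal
(6,3): no bracket -> illegal
(6,4): flips 2 -> legal
(6,5): flips 1 -> legal
(6,7): no bracket -> illegal
(7,5): no bracket -> illegal
(7,6): no bracket -> illegal
(7,7): no bracket -> illegal
W mobility = 7

Answer: B=7 W=7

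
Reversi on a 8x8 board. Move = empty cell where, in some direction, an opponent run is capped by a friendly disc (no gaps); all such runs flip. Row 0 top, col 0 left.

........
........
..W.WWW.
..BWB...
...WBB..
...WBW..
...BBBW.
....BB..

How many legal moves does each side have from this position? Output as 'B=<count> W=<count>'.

Answer: B=13 W=8

Derivation:
-- B to move --
(1,1): flips 2 -> legal
(1,2): flips 1 -> legal
(1,3): no bracket -> illegal
(1,4): flips 1 -> legal
(1,5): no bracket -> illegal
(1,6): flips 1 -> legal
(1,7): no bracket -> illegal
(2,1): no bracket -> illegal
(2,3): flips 3 -> legal
(2,7): no bracket -> illegal
(3,1): no bracket -> illegal
(3,5): no bracket -> illegal
(3,6): no bracket -> illegal
(3,7): no bracket -> illegal
(4,2): flips 2 -> legal
(4,6): flips 1 -> legal
(5,2): flips 2 -> legal
(5,6): flips 1 -> legal
(5,7): flips 1 -> legal
(6,2): flips 1 -> legal
(6,7): flips 1 -> legal
(7,6): no bracket -> illegal
(7,7): flips 2 -> legal
B mobility = 13
-- W to move --
(2,1): flips 1 -> legal
(2,3): no bracket -> illegal
(3,1): flips 1 -> legal
(3,5): flips 3 -> legal
(3,6): no bracket -> illegal
(4,1): no bracket -> illegal
(4,2): flips 1 -> legal
(4,6): flips 2 -> legal
(5,2): no bracket -> illegal
(5,6): no bracket -> illegal
(6,2): flips 3 -> legal
(7,2): no bracket -> illegal
(7,3): flips 2 -> legal
(7,6): flips 2 -> legal
W mobility = 8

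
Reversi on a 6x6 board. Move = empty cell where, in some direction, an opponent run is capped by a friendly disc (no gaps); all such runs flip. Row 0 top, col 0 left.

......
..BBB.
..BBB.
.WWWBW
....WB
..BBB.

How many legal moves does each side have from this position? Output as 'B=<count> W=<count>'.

-- B to move --
(2,0): no bracket -> illegal
(2,1): no bracket -> illegal
(2,5): flips 1 -> legal
(3,0): flips 3 -> legal
(4,0): flips 1 -> legal
(4,1): flips 1 -> legal
(4,2): flips 2 -> legal
(4,3): flips 2 -> legal
(5,5): flips 2 -> legal
B mobility = 7
-- W to move --
(0,1): no bracket -> illegal
(0,2): flips 4 -> legal
(0,3): flips 2 -> legal
(0,4): flips 5 -> legal
(0,5): flips 2 -> legal
(1,1): flips 1 -> legal
(1,5): flips 1 -> legal
(2,1): no bracket -> illegal
(2,5): no bracket -> illegal
(4,1): no bracket -> illegal
(4,2): no bracket -> illegal
(4,3): no bracket -> illegal
(5,1): no bracket -> illegal
(5,5): flips 1 -> legal
W mobility = 7

Answer: B=7 W=7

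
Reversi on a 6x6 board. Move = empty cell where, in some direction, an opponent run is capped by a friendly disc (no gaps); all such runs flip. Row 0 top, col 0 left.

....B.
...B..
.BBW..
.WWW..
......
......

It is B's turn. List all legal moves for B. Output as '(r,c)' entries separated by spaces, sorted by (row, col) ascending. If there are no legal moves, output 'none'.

(1,2): no bracket -> illegal
(1,4): no bracket -> illegal
(2,0): no bracket -> illegal
(2,4): flips 1 -> legal
(3,0): no bracket -> illegal
(3,4): no bracket -> illegal
(4,0): flips 1 -> legal
(4,1): flips 1 -> legal
(4,2): flips 1 -> legal
(4,3): flips 3 -> legal
(4,4): flips 1 -> legal

Answer: (2,4) (4,0) (4,1) (4,2) (4,3) (4,4)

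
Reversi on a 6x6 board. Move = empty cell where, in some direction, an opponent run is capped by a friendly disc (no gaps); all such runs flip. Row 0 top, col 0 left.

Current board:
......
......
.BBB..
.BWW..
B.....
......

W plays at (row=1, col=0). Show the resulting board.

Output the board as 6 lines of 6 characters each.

Place W at (1,0); scan 8 dirs for brackets.
Dir NW: edge -> no flip
Dir N: first cell '.' (not opp) -> no flip
Dir NE: first cell '.' (not opp) -> no flip
Dir W: edge -> no flip
Dir E: first cell '.' (not opp) -> no flip
Dir SW: edge -> no flip
Dir S: first cell '.' (not opp) -> no flip
Dir SE: opp run (2,1) capped by W -> flip
All flips: (2,1)

Answer: ......
W.....
.WBB..
.BWW..
B.....
......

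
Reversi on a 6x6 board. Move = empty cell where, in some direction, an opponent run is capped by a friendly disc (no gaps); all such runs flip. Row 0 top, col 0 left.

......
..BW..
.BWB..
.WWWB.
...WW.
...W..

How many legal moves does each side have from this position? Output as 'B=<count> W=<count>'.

-- B to move --
(0,2): no bracket -> illegal
(0,3): flips 1 -> legal
(0,4): no bracket -> illegal
(1,1): no bracket -> illegal
(1,4): flips 1 -> legal
(2,0): no bracket -> illegal
(2,4): no bracket -> illegal
(3,0): flips 3 -> legal
(3,5): no bracket -> illegal
(4,0): no bracket -> illegal
(4,1): flips 2 -> legal
(4,2): flips 2 -> legal
(4,5): no bracket -> illegal
(5,2): flips 1 -> legal
(5,4): flips 3 -> legal
(5,5): no bracket -> illegal
B mobility = 7
-- W to move --
(0,1): no bracket -> illegal
(0,2): flips 1 -> legal
(0,3): no bracket -> illegal
(1,0): flips 1 -> legal
(1,1): flips 2 -> legal
(1,4): flips 1 -> legal
(2,0): flips 1 -> legal
(2,4): flips 2 -> legal
(2,5): flips 1 -> legal
(3,0): no bracket -> illegal
(3,5): flips 1 -> legal
(4,5): no bracket -> illegal
W mobility = 8

Answer: B=7 W=8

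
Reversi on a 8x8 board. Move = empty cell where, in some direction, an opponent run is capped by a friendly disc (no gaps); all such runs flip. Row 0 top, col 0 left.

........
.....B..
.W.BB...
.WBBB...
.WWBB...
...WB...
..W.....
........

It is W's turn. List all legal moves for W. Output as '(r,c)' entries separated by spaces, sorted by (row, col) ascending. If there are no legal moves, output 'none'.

(0,4): no bracket -> illegal
(0,5): no bracket -> illegal
(0,6): flips 3 -> legal
(1,2): no bracket -> illegal
(1,3): flips 3 -> legal
(1,4): flips 2 -> legal
(1,6): no bracket -> illegal
(2,2): flips 1 -> legal
(2,5): no bracket -> illegal
(2,6): no bracket -> illegal
(3,5): flips 4 -> legal
(4,5): flips 2 -> legal
(5,2): no bracket -> illegal
(5,5): flips 1 -> legal
(6,3): no bracket -> illegal
(6,4): no bracket -> illegal
(6,5): flips 3 -> legal

Answer: (0,6) (1,3) (1,4) (2,2) (3,5) (4,5) (5,5) (6,5)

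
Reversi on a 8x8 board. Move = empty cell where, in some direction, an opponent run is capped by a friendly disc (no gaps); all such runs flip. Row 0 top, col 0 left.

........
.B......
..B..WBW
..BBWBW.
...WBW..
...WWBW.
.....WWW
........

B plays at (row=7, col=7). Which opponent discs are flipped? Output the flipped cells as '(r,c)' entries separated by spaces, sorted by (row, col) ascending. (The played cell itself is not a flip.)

Answer: (6,6)

Derivation:
Dir NW: opp run (6,6) capped by B -> flip
Dir N: opp run (6,7), next='.' -> no flip
Dir NE: edge -> no flip
Dir W: first cell '.' (not opp) -> no flip
Dir E: edge -> no flip
Dir SW: edge -> no flip
Dir S: edge -> no flip
Dir SE: edge -> no flip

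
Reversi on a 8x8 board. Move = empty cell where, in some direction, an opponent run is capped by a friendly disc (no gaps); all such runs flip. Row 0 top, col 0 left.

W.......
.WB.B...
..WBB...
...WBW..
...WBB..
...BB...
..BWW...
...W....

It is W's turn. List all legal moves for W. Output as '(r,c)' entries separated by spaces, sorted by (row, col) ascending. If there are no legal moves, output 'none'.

(0,1): no bracket -> illegal
(0,2): flips 1 -> legal
(0,3): no bracket -> illegal
(0,4): flips 5 -> legal
(0,5): no bracket -> illegal
(1,3): flips 3 -> legal
(1,5): flips 1 -> legal
(2,1): no bracket -> illegal
(2,5): flips 3 -> legal
(3,2): no bracket -> illegal
(3,6): flips 2 -> legal
(4,2): flips 1 -> legal
(4,6): flips 2 -> legal
(5,1): flips 1 -> legal
(5,2): no bracket -> illegal
(5,5): flips 2 -> legal
(5,6): no bracket -> illegal
(6,1): flips 1 -> legal
(6,5): flips 1 -> legal
(7,1): flips 3 -> legal
(7,2): no bracket -> illegal

Answer: (0,2) (0,4) (1,3) (1,5) (2,5) (3,6) (4,2) (4,6) (5,1) (5,5) (6,1) (6,5) (7,1)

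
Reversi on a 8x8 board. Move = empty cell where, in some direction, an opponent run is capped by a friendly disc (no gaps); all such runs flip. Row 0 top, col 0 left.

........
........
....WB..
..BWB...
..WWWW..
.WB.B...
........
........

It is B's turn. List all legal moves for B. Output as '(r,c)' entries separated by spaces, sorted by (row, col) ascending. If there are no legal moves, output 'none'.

Answer: (1,4) (2,3) (3,6) (5,0) (5,6)

Derivation:
(1,3): no bracket -> illegal
(1,4): flips 1 -> legal
(1,5): no bracket -> illegal
(2,2): no bracket -> illegal
(2,3): flips 1 -> legal
(3,1): no bracket -> illegal
(3,5): no bracket -> illegal
(3,6): flips 1 -> legal
(4,0): no bracket -> illegal
(4,1): no bracket -> illegal
(4,6): no bracket -> illegal
(5,0): flips 1 -> legal
(5,3): no bracket -> illegal
(5,5): no bracket -> illegal
(5,6): flips 1 -> legal
(6,0): no bracket -> illegal
(6,1): no bracket -> illegal
(6,2): no bracket -> illegal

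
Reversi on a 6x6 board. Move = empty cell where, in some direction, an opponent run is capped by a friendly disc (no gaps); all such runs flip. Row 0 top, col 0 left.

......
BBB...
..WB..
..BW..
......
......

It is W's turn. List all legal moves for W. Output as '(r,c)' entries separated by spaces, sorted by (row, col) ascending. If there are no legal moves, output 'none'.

(0,0): flips 1 -> legal
(0,1): no bracket -> illegal
(0,2): flips 1 -> legal
(0,3): no bracket -> illegal
(1,3): flips 1 -> legal
(1,4): no bracket -> illegal
(2,0): no bracket -> illegal
(2,1): no bracket -> illegal
(2,4): flips 1 -> legal
(3,1): flips 1 -> legal
(3,4): no bracket -> illegal
(4,1): no bracket -> illegal
(4,2): flips 1 -> legal
(4,3): no bracket -> illegal

Answer: (0,0) (0,2) (1,3) (2,4) (3,1) (4,2)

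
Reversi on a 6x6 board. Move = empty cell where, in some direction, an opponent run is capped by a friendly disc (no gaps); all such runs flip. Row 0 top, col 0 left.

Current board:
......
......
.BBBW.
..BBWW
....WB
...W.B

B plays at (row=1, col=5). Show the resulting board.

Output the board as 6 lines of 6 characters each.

Answer: ......
.....B
.BBBB.
..BBWW
....WB
...W.B

Derivation:
Place B at (1,5); scan 8 dirs for brackets.
Dir NW: first cell '.' (not opp) -> no flip
Dir N: first cell '.' (not opp) -> no flip
Dir NE: edge -> no flip
Dir W: first cell '.' (not opp) -> no flip
Dir E: edge -> no flip
Dir SW: opp run (2,4) capped by B -> flip
Dir S: first cell '.' (not opp) -> no flip
Dir SE: edge -> no flip
All flips: (2,4)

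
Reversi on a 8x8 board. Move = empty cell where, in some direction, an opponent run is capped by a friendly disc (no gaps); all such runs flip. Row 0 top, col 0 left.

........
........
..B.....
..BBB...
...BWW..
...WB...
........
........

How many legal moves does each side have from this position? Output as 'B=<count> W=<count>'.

Answer: B=6 W=7

Derivation:
-- B to move --
(3,5): no bracket -> illegal
(3,6): flips 1 -> legal
(4,2): no bracket -> illegal
(4,6): flips 2 -> legal
(5,2): flips 1 -> legal
(5,5): flips 1 -> legal
(5,6): flips 1 -> legal
(6,2): no bracket -> illegal
(6,3): flips 1 -> legal
(6,4): no bracket -> illegal
B mobility = 6
-- W to move --
(1,1): flips 2 -> legal
(1,2): no bracket -> illegal
(1,3): no bracket -> illegal
(2,1): no bracket -> illegal
(2,3): flips 3 -> legal
(2,4): flips 1 -> legal
(2,5): no bracket -> illegal
(3,1): no bracket -> illegal
(3,5): no bracket -> illegal
(4,1): no bracket -> illegal
(4,2): flips 1 -> legal
(5,2): no bracket -> illegal
(5,5): flips 1 -> legal
(6,3): flips 1 -> legal
(6,4): flips 1 -> legal
(6,5): no bracket -> illegal
W mobility = 7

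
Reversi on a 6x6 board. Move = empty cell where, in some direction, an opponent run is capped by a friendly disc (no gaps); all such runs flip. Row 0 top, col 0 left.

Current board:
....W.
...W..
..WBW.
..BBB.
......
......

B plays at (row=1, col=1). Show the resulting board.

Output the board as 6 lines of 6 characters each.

Answer: ....W.
.B.W..
..BBW.
..BBB.
......
......

Derivation:
Place B at (1,1); scan 8 dirs for brackets.
Dir NW: first cell '.' (not opp) -> no flip
Dir N: first cell '.' (not opp) -> no flip
Dir NE: first cell '.' (not opp) -> no flip
Dir W: first cell '.' (not opp) -> no flip
Dir E: first cell '.' (not opp) -> no flip
Dir SW: first cell '.' (not opp) -> no flip
Dir S: first cell '.' (not opp) -> no flip
Dir SE: opp run (2,2) capped by B -> flip
All flips: (2,2)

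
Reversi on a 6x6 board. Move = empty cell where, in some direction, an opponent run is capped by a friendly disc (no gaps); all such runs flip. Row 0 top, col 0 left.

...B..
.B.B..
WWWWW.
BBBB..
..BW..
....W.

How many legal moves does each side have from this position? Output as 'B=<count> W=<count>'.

Answer: B=7 W=10

Derivation:
-- B to move --
(1,0): flips 2 -> legal
(1,2): flips 2 -> legal
(1,4): flips 1 -> legal
(1,5): flips 1 -> legal
(2,5): no bracket -> illegal
(3,4): no bracket -> illegal
(3,5): flips 1 -> legal
(4,4): flips 1 -> legal
(4,5): no bracket -> illegal
(5,2): no bracket -> illegal
(5,3): flips 1 -> legal
(5,5): no bracket -> illegal
B mobility = 7
-- W to move --
(0,0): flips 1 -> legal
(0,1): flips 1 -> legal
(0,2): flips 2 -> legal
(0,4): flips 1 -> legal
(1,0): no bracket -> illegal
(1,2): no bracket -> illegal
(1,4): no bracket -> illegal
(3,4): no bracket -> illegal
(4,0): flips 2 -> legal
(4,1): flips 3 -> legal
(4,4): flips 1 -> legal
(5,1): flips 2 -> legal
(5,2): flips 2 -> legal
(5,3): flips 2 -> legal
W mobility = 10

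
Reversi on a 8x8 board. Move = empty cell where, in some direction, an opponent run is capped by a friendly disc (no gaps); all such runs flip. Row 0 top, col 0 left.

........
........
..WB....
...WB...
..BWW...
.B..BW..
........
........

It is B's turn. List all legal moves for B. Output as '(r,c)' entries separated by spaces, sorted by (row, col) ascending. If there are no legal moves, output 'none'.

Answer: (2,1) (2,4) (3,2) (4,5) (5,2) (5,3) (5,6)

Derivation:
(1,1): no bracket -> illegal
(1,2): no bracket -> illegal
(1,3): no bracket -> illegal
(2,1): flips 1 -> legal
(2,4): flips 1 -> legal
(3,1): no bracket -> illegal
(3,2): flips 2 -> legal
(3,5): no bracket -> illegal
(4,5): flips 2 -> legal
(4,6): no bracket -> illegal
(5,2): flips 1 -> legal
(5,3): flips 2 -> legal
(5,6): flips 1 -> legal
(6,4): no bracket -> illegal
(6,5): no bracket -> illegal
(6,6): no bracket -> illegal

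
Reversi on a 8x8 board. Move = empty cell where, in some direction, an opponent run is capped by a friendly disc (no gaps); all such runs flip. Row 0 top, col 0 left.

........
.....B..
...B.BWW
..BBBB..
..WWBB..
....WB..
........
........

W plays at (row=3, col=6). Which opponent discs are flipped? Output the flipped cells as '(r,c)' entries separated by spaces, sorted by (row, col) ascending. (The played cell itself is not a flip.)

Answer: (4,5)

Derivation:
Dir NW: opp run (2,5), next='.' -> no flip
Dir N: first cell 'W' (not opp) -> no flip
Dir NE: first cell 'W' (not opp) -> no flip
Dir W: opp run (3,5) (3,4) (3,3) (3,2), next='.' -> no flip
Dir E: first cell '.' (not opp) -> no flip
Dir SW: opp run (4,5) capped by W -> flip
Dir S: first cell '.' (not opp) -> no flip
Dir SE: first cell '.' (not opp) -> no flip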